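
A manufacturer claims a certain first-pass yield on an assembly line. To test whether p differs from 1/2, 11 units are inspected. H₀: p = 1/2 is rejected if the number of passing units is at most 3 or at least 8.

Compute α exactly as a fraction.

29/128

The significance level is the null-hypothesis probability of the rejection region {≤3} ∪ {≥8}.
By symmetry, α = 2·P(K ≤ 3) = 2·(1 + 11 + 55 + 165)/2048 = 464/2048 = 29/128.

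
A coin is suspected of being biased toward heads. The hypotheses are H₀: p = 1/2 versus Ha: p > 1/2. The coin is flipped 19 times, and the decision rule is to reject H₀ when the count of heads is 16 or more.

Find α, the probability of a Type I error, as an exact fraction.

α = P(reject H₀ | H₀ true) = P(X ≥ 16 | p = 1/2), with X ~ Binomial(19, 1/2).
That's C(19,16) + C(19,17) + C(19,18) + C(19,19) over 2^19, i.e. (969 + 171 + 19 + 1)/524288 = 1160/524288 = 145/65536.

145/65536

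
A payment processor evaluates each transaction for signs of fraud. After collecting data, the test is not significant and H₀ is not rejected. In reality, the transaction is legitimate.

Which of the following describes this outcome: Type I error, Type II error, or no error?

No error — this is a correct decision.

The conventional null hypothesis here is that the transaction is legitimate.
The test retained a true H₀ — the decision matches the true state.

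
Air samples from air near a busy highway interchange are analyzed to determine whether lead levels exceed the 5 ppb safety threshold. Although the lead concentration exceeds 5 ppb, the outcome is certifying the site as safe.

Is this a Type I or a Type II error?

Type II error

The null hypothesis here is that the lead concentration is at or below 5 ppb (safe).
'Certifying the site as safe' corresponds to failing to reject H₀.
H₀ was not rejected but H₀ is false — a Type II error (false negative).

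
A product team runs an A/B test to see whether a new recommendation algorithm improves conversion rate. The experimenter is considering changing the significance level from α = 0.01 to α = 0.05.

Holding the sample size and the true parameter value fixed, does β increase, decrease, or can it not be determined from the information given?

With a larger α the critical value moves toward the center, so more of the Ha sampling distribution lies in the rejection region.

It decreases.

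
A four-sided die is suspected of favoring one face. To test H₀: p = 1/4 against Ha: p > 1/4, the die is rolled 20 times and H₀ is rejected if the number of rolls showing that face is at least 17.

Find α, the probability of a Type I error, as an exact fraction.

The Type I error probability is α = P(X ≥ 17) computed under H₀, where X ~ Binomial(20, 1/4).
P(X ≥ 17) = Σ_{j=17}^{20} C(20,j)·(1/4)^j·(3/4)^{20-j} = 32551/1099511627776.

32551/1099511627776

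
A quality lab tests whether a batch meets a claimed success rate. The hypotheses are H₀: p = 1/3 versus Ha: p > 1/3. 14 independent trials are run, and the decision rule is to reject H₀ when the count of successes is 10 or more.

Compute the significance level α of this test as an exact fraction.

α = P(reject H₀ | H₀ true) = P(X ≥ 10 | p = 1/3), with X ~ Binomial(14, 1/3).
P(X ≥ 10) = Σ_{j=10}^{14} C(14,j)·(1/3)^j·(2/3)^{14-j} = 19321/4782969.

19321/4782969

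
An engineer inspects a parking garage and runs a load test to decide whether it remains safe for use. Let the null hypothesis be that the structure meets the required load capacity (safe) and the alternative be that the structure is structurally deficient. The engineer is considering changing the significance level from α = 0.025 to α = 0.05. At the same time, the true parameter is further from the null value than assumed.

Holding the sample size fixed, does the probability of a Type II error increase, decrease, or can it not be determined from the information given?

It decreases.

Relaxing α lowers the evidence threshold; under Ha, outcomes that previously fell short now trigger rejection. The further the true parameter sits from the null value, the more of the Ha sampling distribution falls in the rejection region. Both changes push β in the same direction.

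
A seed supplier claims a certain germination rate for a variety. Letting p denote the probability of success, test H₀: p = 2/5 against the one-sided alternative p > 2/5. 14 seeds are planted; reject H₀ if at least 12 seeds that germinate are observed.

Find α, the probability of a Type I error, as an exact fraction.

3715072/6103515625

Under H₀, K ~ Binomial(14, 2/5), and α = P(K ≥ 12).
Adding the binomial terms for j = 12 through 14 with p = 2/5 yields 3715072/6103515625.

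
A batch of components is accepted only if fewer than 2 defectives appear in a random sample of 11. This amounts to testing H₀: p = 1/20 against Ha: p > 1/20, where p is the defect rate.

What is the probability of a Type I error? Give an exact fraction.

2086801226597/20480000000000

Under H₀, X ~ Binomial(11, 1/20); the Type I error rate is P(X ≥ 2).
α = 1 − P(X ≤ 1) = 1 − 18393198773403/20480000000000 = 2086801226597/20480000000000.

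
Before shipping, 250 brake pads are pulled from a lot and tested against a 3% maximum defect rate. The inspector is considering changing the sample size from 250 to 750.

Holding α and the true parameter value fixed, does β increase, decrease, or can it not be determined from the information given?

Increasing n separates the H₀ and Ha sampling distributions, so under Ha fewer outcomes land in the acceptance region.

It decreases.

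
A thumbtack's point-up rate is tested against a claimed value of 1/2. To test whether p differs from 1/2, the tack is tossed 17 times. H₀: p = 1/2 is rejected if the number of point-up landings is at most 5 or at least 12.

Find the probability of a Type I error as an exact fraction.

Under H₀, Y ~ Binomial(17, 1/2); α is the probability of landing in either tail, P(Y ≤ 5) + P(Y ≥ 12).
Each tail has probability (1 + 17 + 136 + 680 + 2380 + 6188)/131072; doubling gives α = 18804/131072 = 4701/32768.

4701/32768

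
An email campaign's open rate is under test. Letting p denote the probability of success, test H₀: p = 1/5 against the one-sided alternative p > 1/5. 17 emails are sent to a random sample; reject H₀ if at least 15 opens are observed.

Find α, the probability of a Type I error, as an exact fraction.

449/152587890625

α = P(reject H₀ | H₀ true) = P(Y ≥ 15 | p = 1/5), with Y ~ Binomial(17, 1/5).
P(Y ≥ 15) = Σ_{j=15}^{17} C(17,j)·(1/5)^j·(4/5)^{17-j} = 449/152587890625.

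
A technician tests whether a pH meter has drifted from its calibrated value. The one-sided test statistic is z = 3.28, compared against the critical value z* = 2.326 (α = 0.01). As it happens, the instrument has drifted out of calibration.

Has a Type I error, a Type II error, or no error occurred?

Neither — the decision is correct.

The conventional null hypothesis is that the instrument is correctly calibrated.
Since z = 3.28 > z* = 2.326, H₀ is rejected.
H₀ is false (actually the instrument has drifted out of calibration).
The decision matches the true state — no error.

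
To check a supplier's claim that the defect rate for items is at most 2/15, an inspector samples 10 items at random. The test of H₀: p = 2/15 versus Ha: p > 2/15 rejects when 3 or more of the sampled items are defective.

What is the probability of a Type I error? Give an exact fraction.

α = P(reject H₀ | H₀ true) = P(X ≥ 3 | p = 2/15), X ~ Binomial(10, 2/15).
α = 1 − P(X ≤ 2) = 1 − 165593336363/192216796875 = 26623460512/192216796875.

26623460512/192216796875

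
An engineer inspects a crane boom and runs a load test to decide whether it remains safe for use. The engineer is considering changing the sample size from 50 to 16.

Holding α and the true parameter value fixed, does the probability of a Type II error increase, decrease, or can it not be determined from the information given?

Reducing n widens both sampling distributions, so the test has less ability to distinguish Ha from H₀.

It increases.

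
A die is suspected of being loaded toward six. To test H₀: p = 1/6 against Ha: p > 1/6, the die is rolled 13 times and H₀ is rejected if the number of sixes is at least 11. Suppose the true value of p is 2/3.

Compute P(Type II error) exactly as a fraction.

β = P(fail to reject H₀ | Ha true) = P(Y ≤ 10 | p = 2/3), Y ~ Binomial(13, 2/3).
Summing C(13,j)·(2/3)^j·(1/3)^{13-j} for j = 0..10 gives 50857/59049.

50857/59049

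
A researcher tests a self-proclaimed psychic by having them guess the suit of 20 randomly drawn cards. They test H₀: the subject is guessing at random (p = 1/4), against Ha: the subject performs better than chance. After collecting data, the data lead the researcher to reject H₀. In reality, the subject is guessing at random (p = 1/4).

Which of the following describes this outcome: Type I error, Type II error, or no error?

Type I error

H₀ was rejected, but H₀ is actually true.
Rejecting a true null hypothesis is a Type I error (false positive).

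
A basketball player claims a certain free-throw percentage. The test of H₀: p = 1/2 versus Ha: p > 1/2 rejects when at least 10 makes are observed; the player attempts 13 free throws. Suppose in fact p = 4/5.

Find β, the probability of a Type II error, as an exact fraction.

β = P(fail to reject H₀ | Ha true) = P(X ≤ 9 | p = 4/5), X ~ Binomial(13, 4/5).
Summing C(13,j)·(4/5)^j·(1/5)^{13-j} for j = 0..9 gives 61688401/244140625.

61688401/244140625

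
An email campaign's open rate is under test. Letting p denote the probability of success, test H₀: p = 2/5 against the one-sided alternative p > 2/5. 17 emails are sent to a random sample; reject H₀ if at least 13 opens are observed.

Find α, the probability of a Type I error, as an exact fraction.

384729088/152587890625

The Type I error probability is α = P(S ≥ 13) computed under H₀, where S ~ Binomial(17, 2/5).
Adding the binomial terms for j = 13 through 17 with p = 2/5 yields 384729088/152587890625.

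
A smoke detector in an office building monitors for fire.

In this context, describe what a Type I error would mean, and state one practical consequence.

A Type I error would mean concluding that there is a fire when in fact there is no fire. Consequence: the building is evacuated for a false alarm, disrupting work.

With the conventional null hypothesis that there is no fire:
A Type I error is rejecting H₀ when H₀ is true.
Here that means sounding the alarm and evacuating the building when actually there is no fire.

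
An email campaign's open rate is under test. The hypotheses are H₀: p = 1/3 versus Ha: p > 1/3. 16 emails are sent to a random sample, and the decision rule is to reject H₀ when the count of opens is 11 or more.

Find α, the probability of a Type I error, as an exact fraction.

The Type I error probability is α = P(Y ≥ 11) computed under H₀, where Y ~ Binomial(16, 1/3).
Adding the binomial terms for j = 11 through 16 with p = 1/3 yields 19321/4782969.

19321/4782969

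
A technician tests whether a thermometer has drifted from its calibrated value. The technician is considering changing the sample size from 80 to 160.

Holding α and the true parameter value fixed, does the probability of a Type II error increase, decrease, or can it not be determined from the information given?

It decreases.

A larger sample reduces the standard error, pulling the sampling distribution under Ha further from the non-rejection region.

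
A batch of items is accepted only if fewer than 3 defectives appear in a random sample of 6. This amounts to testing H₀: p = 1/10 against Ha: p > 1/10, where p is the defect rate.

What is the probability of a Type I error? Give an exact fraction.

317/20000

Under H₀, S ~ Binomial(6, 1/10); the Type I error rate is P(S ≥ 3).
Computing the lower-tail complement: 1 − 19683/20000 = 317/20000.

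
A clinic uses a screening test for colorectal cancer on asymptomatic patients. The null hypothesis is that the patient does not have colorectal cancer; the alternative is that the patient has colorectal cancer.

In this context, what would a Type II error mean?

A Type II error would mean concluding that the patient does not have colorectal cancer (or at least failing to establish that the patient has colorectal cancer) when in fact the patient has colorectal cancer.

A Type II error is failing to reject H₀ when H₀ is false.
Here that means clearing the patient as negative when actually the patient has colorectal cancer.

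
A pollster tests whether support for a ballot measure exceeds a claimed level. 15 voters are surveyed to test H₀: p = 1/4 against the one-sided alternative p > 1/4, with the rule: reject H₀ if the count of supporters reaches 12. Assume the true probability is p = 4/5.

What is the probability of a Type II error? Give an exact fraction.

Under the alternative p = 4/5, K ~ Binomial(15, 4/5); β is the probability the test does not reject, P(K < 12).
Equivalently, β = 1 − P(K ≥ 12) = 10737240461/30517578125.

10737240461/30517578125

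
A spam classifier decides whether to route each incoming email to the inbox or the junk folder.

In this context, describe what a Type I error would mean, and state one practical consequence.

A Type I error would mean concluding that the message is spam when in fact the message is legitimate (not spam). Consequence: a legitimate email — possibly an important one — is hidden in the spam folder.

With the conventional null hypothesis that the message is legitimate (not spam):
A Type I error is rejecting H₀ when H₀ is true.
Here that means sending the message to the spam folder when actually the message is legitimate (not spam).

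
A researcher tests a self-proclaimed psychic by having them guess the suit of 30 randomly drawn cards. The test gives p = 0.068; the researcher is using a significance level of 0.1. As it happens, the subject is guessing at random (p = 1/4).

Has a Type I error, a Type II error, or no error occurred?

Type I error

The conventional null hypothesis is that the subject is guessing at random (p = 1/4).
Since p = 0.068 < α = 0.1, H₀ is rejected.
H₀ is true (actually the subject is guessing at random (p = 1/4)).
Rejecting a true H₀ is a Type I error.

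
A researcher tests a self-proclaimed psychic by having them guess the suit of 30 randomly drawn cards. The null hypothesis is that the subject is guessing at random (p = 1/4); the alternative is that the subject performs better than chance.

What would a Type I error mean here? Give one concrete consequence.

A Type I error is rejecting H₀ when H₀ is true.
Here that means concluding the subject has some ability beyond chance when actually the subject is guessing at random (p = 1/4).

A Type I error would mean concluding that the subject performs better than chance when in fact the subject is guessing at random (p = 1/4). Consequence: a lucky guesser is credited with psychic ability.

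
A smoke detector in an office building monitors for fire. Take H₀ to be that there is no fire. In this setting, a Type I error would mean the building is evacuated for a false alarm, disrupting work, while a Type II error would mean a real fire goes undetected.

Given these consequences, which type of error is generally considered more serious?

Type II error

The Type II consequence (a real fire goes undetected) is more severe than the Type I consequence (the building is evacuated for a false alarm, disrupting work).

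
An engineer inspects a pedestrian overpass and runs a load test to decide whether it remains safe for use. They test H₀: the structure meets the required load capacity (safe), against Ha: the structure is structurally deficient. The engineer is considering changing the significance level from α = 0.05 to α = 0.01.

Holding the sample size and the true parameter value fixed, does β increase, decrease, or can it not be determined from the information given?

It increases.

Lowering α raises the bar for rejection; under Ha, the test now fails to reject on outcomes it previously would have rejected.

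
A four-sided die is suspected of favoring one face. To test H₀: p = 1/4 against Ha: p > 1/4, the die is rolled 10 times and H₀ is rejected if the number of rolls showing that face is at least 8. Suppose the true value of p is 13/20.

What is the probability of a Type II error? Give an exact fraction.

A Type II error is failing to reject when Ha holds: with p = 13/20, β = P(S ≤ 7).
Adding the binomial probabilities P(S=0)+…+P(S=7) at p = 13/20 gives 1890285078059/2560000000000.

1890285078059/2560000000000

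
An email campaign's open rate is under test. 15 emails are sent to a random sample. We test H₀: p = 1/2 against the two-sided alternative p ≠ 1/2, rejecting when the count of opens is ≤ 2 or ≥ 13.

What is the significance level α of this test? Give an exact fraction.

121/16384

α = P(S ≤ 2 or S ≥ 13 | p = 1/2), S ~ Binomial(15, 1/2).
The two tails are symmetric, so α = 2·(1 + 15 + 105)/2^15 = 242/32768 = 121/16384.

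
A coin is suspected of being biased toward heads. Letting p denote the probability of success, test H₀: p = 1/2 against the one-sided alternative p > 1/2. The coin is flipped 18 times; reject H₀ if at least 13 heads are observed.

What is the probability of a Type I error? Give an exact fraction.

Under H₀, X ~ Binomial(18, 1/2), and α = P(X ≥ 13).
Summing the upper tail: (8568 + 3060 + 816 + 153 + 18 + 1) / 2^18 = 12616/262144 = 1577/32768.

1577/32768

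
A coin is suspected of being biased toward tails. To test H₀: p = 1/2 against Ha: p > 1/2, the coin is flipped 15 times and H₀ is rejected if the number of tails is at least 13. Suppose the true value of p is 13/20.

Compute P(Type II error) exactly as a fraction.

A Type II error is failing to reject when Ha holds: with p = 13/20, β = P(X ≤ 12).
Summing C(15,j)·(13/20)^j·(7/20)^{15-j} for j = 0..12 gives 30745097163070342213/32768000000000000000.

30745097163070342213/32768000000000000000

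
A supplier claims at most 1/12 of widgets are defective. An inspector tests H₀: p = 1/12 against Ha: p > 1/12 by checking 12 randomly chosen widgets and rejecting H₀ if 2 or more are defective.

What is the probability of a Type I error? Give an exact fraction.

2353932024203/8916100448256

α = P(reject H₀ | H₀ true) = P(X ≥ 2 | p = 1/12), X ~ Binomial(12, 1/12).
Computing the lower-tail complement: 1 − 6562168424053/8916100448256 = 2353932024203/8916100448256.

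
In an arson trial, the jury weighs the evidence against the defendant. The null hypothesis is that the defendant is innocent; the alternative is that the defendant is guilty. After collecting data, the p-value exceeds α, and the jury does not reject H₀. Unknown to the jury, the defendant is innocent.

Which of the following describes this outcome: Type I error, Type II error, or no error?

The test retained a true H₀ — the decision matches the true state.

No error (correct decision).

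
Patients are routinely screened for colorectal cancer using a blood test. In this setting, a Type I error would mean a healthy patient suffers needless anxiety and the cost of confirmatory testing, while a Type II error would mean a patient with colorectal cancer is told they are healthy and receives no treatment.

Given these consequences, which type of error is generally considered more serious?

Type II error

The Type II consequence (a patient with colorectal cancer is told they are healthy and receives no treatment) is more severe than the Type I consequence (a healthy patient suffers needless anxiety and the cost of confirmatory testing).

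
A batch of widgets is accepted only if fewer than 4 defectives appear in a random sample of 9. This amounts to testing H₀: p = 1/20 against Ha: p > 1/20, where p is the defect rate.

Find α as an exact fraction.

The significance level is the probability, assuming p = 1/20, of seeing 4 or more defectives in 9 draws.
Via the complement, α = 1 − Σ_{j=0}^{3} C(9,j)(1/20)^j(19/20)^{9-j} = 82249561/128000000000.

82249561/128000000000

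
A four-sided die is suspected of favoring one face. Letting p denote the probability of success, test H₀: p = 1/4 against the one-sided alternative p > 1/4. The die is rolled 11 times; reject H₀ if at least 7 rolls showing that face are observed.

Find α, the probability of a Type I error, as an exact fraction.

15857/2097152

Under H₀, S ~ Binomial(11, 1/4), and α = P(S ≥ 7).
Summing C(11,j)(1/4)^j(3/4)^{11−j} for j = 7,…,11 gives 15857/2097152.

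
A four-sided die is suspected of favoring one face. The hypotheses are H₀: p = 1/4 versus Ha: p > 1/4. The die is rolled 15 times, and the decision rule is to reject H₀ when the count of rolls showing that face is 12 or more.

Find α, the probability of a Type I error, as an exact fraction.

3319/268435456

Under H₀, K ~ Binomial(15, 1/4), and α = P(K ≥ 12).
Summing C(15,j)(1/4)^j(3/4)^{15−j} for j = 12,…,15 gives 3319/268435456.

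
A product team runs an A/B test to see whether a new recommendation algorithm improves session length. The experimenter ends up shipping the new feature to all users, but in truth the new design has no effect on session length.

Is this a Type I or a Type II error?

Type I error

The null hypothesis here is that the new design has no effect on session length.
'Shipping the new feature to all users' corresponds to rejecting H₀.
H₀ was rejected but H₀ is true — a Type I error (false positive).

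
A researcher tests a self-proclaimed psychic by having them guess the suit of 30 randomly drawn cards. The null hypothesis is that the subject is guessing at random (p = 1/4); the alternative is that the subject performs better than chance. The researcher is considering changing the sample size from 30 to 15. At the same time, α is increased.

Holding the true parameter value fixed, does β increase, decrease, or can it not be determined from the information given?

The first change alone would make β increase; the second alone would make β decrease. Which effect dominates depends on the magnitudes, which are not given.

Cannot be determined from the information given.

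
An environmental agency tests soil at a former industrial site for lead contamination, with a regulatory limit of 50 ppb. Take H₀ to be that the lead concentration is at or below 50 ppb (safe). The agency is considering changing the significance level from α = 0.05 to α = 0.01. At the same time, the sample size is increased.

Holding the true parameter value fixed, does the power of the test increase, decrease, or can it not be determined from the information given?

The first change alone would make β increase; the second alone would make β decrease. Which effect dominates depends on the magnitudes, which are not given.
Since power = 1 − β, the effect on power is likewise indeterminate.

Cannot be determined from the information given.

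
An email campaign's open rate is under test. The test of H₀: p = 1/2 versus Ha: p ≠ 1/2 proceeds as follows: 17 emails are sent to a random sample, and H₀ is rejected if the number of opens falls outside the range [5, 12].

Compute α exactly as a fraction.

1607/32768

The significance level is the null-hypothesis probability of the rejection region {≤4} ∪ {≥13}.
Each tail has probability (1 + 17 + 136 + 680 + 2380)/131072; doubling gives α = 6428/131072 = 1607/32768.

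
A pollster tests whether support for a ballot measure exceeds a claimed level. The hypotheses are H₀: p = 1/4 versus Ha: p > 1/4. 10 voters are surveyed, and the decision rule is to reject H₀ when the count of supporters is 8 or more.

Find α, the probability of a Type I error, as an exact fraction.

109/262144

Under H₀, Y ~ Binomial(10, 1/4), and α = P(Y ≥ 8).
Summing C(10,j)(1/4)^j(3/4)^{10−j} for j = 8,…,10 gives 109/262144.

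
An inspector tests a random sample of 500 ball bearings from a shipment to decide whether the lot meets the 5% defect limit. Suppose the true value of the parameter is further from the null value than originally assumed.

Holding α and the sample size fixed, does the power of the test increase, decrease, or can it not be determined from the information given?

It increases.

The further the true parameter sits from the null value, the more of the Ha sampling distribution falls in the rejection region.
Since power = 1 − β and β decreases, power increases.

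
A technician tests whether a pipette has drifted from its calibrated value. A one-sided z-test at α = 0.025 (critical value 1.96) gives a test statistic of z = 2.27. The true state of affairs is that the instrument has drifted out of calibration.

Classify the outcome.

No error — this is a correct decision.

The conventional null hypothesis is that the instrument is correctly calibrated.
Since z = 2.27 > z* = 1.96, H₀ is rejected.
H₀ is false (actually the instrument has drifted out of calibration).
The decision matches the true state — no error.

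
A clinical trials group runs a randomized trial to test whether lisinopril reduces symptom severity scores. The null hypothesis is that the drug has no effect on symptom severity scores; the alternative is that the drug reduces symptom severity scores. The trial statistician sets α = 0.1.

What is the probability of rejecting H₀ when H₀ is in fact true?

0.1

The significance level α is, by definition, the probability of a Type I error — P(reject H₀ | H₀ true).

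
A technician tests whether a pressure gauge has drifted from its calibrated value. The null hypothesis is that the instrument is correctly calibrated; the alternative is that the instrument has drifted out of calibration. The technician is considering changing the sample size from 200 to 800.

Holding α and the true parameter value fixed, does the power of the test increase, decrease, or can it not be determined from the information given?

More data shrinks sampling variability; the test statistic under Ha concentrates further from the null value, making rejection more likely.
Since power = 1 − β and β decreases, power increases.

It increases.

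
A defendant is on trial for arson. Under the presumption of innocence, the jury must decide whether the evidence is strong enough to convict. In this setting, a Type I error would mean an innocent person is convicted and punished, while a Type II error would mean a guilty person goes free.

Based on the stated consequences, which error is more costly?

The Type I consequence (an innocent person is convicted and punished) is more severe than the Type II consequence (a guilty person goes free).

Type I error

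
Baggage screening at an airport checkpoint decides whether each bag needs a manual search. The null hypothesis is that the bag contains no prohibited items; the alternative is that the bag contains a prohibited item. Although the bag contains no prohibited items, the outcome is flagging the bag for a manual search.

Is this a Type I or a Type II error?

Type I error

'Flagging the bag for a manual search' corresponds to rejecting H₀.
H₀ was rejected but H₀ is true — a Type I error (false positive).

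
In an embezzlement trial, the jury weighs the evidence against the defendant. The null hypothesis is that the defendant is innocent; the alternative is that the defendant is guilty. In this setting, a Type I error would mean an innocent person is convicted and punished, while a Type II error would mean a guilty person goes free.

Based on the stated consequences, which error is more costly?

The Type I consequence (an innocent person is convicted and punished) is more severe than the Type II consequence (a guilty person goes free).

Type I error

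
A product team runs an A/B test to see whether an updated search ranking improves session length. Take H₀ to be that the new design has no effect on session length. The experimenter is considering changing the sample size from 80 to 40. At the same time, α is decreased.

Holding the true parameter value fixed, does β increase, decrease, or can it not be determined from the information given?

Reducing n widens both sampling distributions, so the test has less ability to distinguish Ha from H₀. A smaller α moves the rejection region further into the tail. With the alternative true, more outcomes now fall outside the rejection region, so failing to reject becomes more likely. Both changes push β in the same direction.

It increases.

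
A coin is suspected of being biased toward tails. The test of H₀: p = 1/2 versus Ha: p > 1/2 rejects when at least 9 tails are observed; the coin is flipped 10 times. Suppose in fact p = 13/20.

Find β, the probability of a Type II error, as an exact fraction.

β = P(fail to reject H₀ | Ha true) = P(Y ≤ 8 | p = 13/20), Y ~ Binomial(10, 13/20).
Equivalently, β = 1 − P(Y ≥ 9) = 9359826552041/10240000000000.

9359826552041/10240000000000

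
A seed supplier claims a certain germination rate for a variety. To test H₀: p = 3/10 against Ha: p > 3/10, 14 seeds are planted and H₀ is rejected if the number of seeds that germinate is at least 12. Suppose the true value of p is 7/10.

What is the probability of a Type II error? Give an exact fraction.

41958212136219/50000000000000

Under the alternative p = 7/10, X ~ Binomial(14, 7/10); β is the probability the test does not reject, P(X < 12).
Adding the binomial probabilities P(X=0)+…+P(X=11) at p = 7/10 gives 41958212136219/50000000000000.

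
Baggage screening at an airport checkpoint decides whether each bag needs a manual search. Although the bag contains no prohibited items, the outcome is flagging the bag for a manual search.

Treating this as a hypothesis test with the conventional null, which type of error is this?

Type I error

The null hypothesis here is that the bag contains no prohibited items.
'Flagging the bag for a manual search' corresponds to rejecting H₀.
H₀ was rejected but H₀ is true — a Type I error (false positive).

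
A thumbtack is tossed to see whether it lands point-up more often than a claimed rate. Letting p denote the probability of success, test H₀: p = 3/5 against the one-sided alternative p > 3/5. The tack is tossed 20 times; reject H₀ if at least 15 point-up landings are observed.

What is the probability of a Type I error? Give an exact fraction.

The Type I error probability is α = P(X ≥ 15) computed under H₀, where X ~ Binomial(20, 3/5).
Summing C(20,j)(3/5)^j(2/5)^{20−j} for j = 15,…,20 gives 11978051445297/95367431640625.

11978051445297/95367431640625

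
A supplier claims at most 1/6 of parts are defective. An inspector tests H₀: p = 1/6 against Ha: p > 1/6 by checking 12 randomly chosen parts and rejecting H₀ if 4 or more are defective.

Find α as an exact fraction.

The significance level is the probability, assuming p = 1/6, of seeing 4 or more defectives in 12 draws.
Computing the lower-tail complement: 1 − 634765625/725594112 = 90828487/725594112.

90828487/725594112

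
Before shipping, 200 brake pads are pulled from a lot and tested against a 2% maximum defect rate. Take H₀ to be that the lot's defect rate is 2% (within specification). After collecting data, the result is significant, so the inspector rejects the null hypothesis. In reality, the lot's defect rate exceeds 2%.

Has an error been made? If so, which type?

No error (correct decision).

The test rejected a false H₀ — the decision matches the true state.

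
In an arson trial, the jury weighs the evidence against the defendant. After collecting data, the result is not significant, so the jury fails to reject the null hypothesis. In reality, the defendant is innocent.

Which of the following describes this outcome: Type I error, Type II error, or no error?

No error — this is a correct decision.

The conventional null hypothesis here is that the defendant is innocent.
The test retained a true H₀ — the decision matches the true state.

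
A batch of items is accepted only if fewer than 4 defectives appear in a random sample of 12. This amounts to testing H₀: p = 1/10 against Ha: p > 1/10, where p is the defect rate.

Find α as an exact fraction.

5127494033/200000000000

Under H₀, X ~ Binomial(12, 1/10); the Type I error rate is P(X ≥ 4).
α = 1 − P(X ≤ 3) = 1 − 194872505967/200000000000 = 5127494033/200000000000.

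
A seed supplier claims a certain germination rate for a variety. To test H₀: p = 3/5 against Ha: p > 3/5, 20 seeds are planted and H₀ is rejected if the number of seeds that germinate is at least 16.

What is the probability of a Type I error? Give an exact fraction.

4859156913201/95367431640625

Under H₀, Y ~ Binomial(20, 3/5), and α = P(Y ≥ 16).
Adding the binomial terms for j = 16 through 20 with p = 3/5 yields 4859156913201/95367431640625.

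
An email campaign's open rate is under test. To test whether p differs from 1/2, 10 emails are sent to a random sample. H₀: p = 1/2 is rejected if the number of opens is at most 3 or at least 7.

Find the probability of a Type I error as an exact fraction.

11/32

α = P(X ≤ 3 or X ≥ 7 | p = 1/2), X ~ Binomial(10, 1/2).
By symmetry, α = 2·P(X ≤ 3) = 2·(1 + 10 + 45 + 120)/1024 = 352/1024 = 11/32.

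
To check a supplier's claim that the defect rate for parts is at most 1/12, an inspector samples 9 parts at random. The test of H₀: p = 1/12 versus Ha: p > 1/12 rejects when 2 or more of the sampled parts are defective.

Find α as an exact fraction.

Under H₀, K ~ Binomial(9, 1/12); the Type I error rate is P(K ≥ 2).
Computing the lower-tail complement: 1 − 1071794405/1289945088 = 218150683/1289945088.

218150683/1289945088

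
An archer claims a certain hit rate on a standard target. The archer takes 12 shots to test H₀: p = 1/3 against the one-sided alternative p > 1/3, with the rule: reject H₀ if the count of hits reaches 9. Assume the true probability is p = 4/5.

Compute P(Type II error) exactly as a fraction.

A Type II error is failing to reject when Ha holds: with p = 4/5, β = P(X ≤ 8).
Adding the binomial probabilities P(X=0)+…+P(X=8) at p = 4/5 gives 10030813/48828125.

10030813/48828125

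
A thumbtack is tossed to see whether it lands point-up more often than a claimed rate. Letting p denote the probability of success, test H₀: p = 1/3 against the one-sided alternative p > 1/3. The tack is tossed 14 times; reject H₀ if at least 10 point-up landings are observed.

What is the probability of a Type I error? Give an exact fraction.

α = P(reject H₀ | H₀ true) = P(X ≥ 10 | p = 1/3), with X ~ Binomial(14, 1/3).
Summing C(14,j)(1/3)^j(2/3)^{14−j} for j = 10,…,14 gives 19321/4782969.

19321/4782969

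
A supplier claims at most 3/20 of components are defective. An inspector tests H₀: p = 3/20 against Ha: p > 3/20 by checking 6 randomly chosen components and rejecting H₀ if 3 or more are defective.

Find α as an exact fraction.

302967/6400000

Under H₀, Y ~ Binomial(6, 3/20); the Type I error rate is P(Y ≥ 3).
Via the complement, α = 1 − Σ_{j=0}^{2} C(6,j)(3/20)^j(17/20)^{6-j} = 302967/6400000.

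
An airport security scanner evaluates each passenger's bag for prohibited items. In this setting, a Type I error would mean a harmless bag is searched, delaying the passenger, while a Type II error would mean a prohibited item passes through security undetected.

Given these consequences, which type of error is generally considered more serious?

Type II error

The Type II consequence (a prohibited item passes through security undetected) is more severe than the Type I consequence (a harmless bag is searched, delaying the passenger).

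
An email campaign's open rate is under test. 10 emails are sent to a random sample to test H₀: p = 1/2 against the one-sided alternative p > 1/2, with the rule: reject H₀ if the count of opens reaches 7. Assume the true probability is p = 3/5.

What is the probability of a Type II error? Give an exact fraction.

6032416/9765625

A Type II error is failing to reject when Ha holds: with p = 3/5, β = P(Y ≤ 6).
Equivalently, β = 1 − P(Y ≥ 7) = 6032416/9765625.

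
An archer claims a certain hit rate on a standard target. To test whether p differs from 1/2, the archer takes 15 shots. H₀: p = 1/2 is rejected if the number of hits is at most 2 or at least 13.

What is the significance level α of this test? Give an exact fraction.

121/16384

The significance level is the null-hypothesis probability of the rejection region {≤2} ∪ {≥13}.
Each tail has probability (1 + 15 + 105)/32768; doubling gives α = 242/32768 = 121/16384.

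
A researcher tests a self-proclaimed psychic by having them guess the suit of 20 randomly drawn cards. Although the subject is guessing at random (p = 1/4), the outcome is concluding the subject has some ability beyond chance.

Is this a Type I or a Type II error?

Type I error

The null hypothesis here is that the subject is guessing at random (p = 1/4).
'Concluding the subject has some ability beyond chance' corresponds to rejecting H₀.
H₀ was rejected but H₀ is true — a Type I error (false positive).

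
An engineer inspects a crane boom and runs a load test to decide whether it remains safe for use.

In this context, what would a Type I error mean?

With the conventional null hypothesis that the structure meets the required load capacity (safe):
A Type I error is rejecting H₀ when H₀ is true.
Here that means closing the structure for repairs when actually the structure meets the required load capacity (safe).

A Type I error would mean concluding that the structure is structurally deficient when in fact the structure meets the required load capacity (safe).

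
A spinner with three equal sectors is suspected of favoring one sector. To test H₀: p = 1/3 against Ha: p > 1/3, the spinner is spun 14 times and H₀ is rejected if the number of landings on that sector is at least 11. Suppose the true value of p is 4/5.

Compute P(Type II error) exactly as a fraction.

1842102761/6103515625

Under the alternative p = 4/5, S ~ Binomial(14, 4/5); β is the probability the test does not reject, P(S < 11).
Summing C(14,j)·(4/5)^j·(1/5)^{14-j} for j = 0..10 gives 1842102761/6103515625.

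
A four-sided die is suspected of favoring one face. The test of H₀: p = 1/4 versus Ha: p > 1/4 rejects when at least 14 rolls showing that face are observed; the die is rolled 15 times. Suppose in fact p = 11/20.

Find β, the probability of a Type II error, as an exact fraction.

16356278262148423407/16384000000000000000

Under the alternative p = 11/20, K ~ Binomial(15, 11/20); β is the probability the test does not reject, P(K < 14).
Adding the binomial probabilities P(K=0)+…+P(K=13) at p = 11/20 gives 16356278262148423407/16384000000000000000.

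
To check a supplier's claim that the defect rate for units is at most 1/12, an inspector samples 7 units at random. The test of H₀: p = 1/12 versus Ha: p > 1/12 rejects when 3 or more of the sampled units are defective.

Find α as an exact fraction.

187213/11943936

Under H₀, S ~ Binomial(7, 1/12); the Type I error rate is P(S ≥ 3).
Via the complement, α = 1 − Σ_{j=0}^{2} C(7,j)(1/12)^j(11/12)^{7-j} = 187213/11943936.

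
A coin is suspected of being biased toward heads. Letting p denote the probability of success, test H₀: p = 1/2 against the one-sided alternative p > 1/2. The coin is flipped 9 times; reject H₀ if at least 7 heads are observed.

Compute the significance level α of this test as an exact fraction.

23/256

The Type I error probability is α = P(S ≥ 7) computed under H₀, where S ~ Binomial(9, 1/2).
P(S ≥ 7) = [C(9,7) + C(9,8) + C(9,9)] / 2^9 = (36 + 9 + 1) / 512 = 46/512 = 23/256.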